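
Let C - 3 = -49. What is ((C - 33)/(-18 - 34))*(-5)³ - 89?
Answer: -14503/52 ≈ -278.90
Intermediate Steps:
C = -46 (C = 3 - 49 = -46)
((C - 33)/(-18 - 34))*(-5)³ - 89 = ((-46 - 33)/(-18 - 34))*(-5)³ - 89 = -79/(-52)*(-125) - 89 = -79*(-1/52)*(-125) - 89 = (79/52)*(-125) - 89 = -9875/52 - 89 = -14503/52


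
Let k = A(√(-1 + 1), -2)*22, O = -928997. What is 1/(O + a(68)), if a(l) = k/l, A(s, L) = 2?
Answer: -17/15792938 ≈ -1.0764e-6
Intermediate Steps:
k = 44 (k = 2*22 = 44)
a(l) = 44/l
1/(O + a(68)) = 1/(-928997 + 44/68) = 1/(-928997 + 44*(1/68)) = 1/(-928997 + 11/17) = 1/(-15792938/17) = -17/15792938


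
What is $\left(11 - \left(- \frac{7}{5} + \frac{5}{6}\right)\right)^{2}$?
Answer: $\frac{120409}{900} \approx 133.79$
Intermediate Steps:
$\left(11 - \left(- \frac{7}{5} + \frac{5}{6}\right)\right)^{2} = \left(11 - - \frac{17}{30}\right)^{2} = \left(11 + \left(\frac{7}{5} - \frac{5}{6}\right)\right)^{2} = \left(11 + \frac{17}{30}\right)^{2} = \left(\frac{347}{30}\right)^{2} = \frac{120409}{900}$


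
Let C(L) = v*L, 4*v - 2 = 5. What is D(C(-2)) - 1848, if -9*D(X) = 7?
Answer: -16639/9 ≈ -1848.8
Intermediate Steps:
v = 7/4 (v = ½ + (¼)*5 = ½ + 5/4 = 7/4 ≈ 1.7500)
C(L) = 7*L/4
D(X) = -7/9 (D(X) = -⅑*7 = -7/9)
D(C(-2)) - 1848 = -7/9 - 1848 = -16639/9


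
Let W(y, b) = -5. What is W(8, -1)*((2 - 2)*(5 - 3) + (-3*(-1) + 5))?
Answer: -40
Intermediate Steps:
W(8, -1)*((2 - 2)*(5 - 3) + (-3*(-1) + 5)) = -5*((2 - 2)*(5 - 3) + (-3*(-1) + 5)) = -5*(0*2 + (3 + 5)) = -5*(0 + 8) = -5*8 = -40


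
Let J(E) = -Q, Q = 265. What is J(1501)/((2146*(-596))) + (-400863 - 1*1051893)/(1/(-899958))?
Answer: 1672210311163340233/1279016 ≈ 1.3074e+12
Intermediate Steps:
J(E) = -265 (J(E) = -1*265 = -265)
J(1501)/((2146*(-596))) + (-400863 - 1*1051893)/(1/(-899958)) = -265/(2146*(-596)) + (-400863 - 1*1051893)/(1/(-899958)) = -265/(-1279016) + (-400863 - 1051893)/(-1/899958) = -265*(-1/1279016) - 1452756*(-899958) = 265/1279016 + 1307419384248 = 1672210311163340233/1279016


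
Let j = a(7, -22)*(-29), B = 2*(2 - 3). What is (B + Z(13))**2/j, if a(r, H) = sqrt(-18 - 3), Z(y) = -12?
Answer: 28*I*sqrt(21)/87 ≈ 1.4749*I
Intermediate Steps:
a(r, H) = I*sqrt(21) (a(r, H) = sqrt(-21) = I*sqrt(21))
B = -2 (B = 2*(-1) = -2)
j = -29*I*sqrt(21) (j = (I*sqrt(21))*(-29) = -29*I*sqrt(21) ≈ -132.89*I)
(B + Z(13))**2/j = (-2 - 12)**2/((-29*I*sqrt(21))) = (-14)**2*(I*sqrt(21)/609) = 196*(I*sqrt(21)/609) = 28*I*sqrt(21)/87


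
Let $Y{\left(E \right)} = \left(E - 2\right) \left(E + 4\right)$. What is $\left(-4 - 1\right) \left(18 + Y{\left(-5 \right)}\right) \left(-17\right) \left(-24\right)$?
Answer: $-51000$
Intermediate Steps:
$Y{\left(E \right)} = \left(-2 + E\right) \left(4 + E\right)$
$\left(-4 - 1\right) \left(18 + Y{\left(-5 \right)}\right) \left(-17\right) \left(-24\right) = \left(-4 - 1\right) \left(18 + \left(-8 + \left(-5\right)^{2} + 2 \left(-5\right)\right)\right) \left(-17\right) \left(-24\right) = - 5 \left(18 - -7\right) \left(-17\right) \left(-24\right) = - 5 \left(18 + 7\right) \left(-17\right) \left(-24\right) = \left(-5\right) 25 \left(-17\right) \left(-24\right) = \left(-125\right) \left(-17\right) \left(-24\right) = 2125 \left(-24\right) = -51000$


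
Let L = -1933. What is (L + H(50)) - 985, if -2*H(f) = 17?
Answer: -5853/2 ≈ -2926.5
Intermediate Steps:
H(f) = -17/2 (H(f) = -½*17 = -17/2)
(L + H(50)) - 985 = (-1933 - 17/2) - 985 = -3883/2 - 985 = -5853/2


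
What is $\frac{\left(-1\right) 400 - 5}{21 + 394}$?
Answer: $- \frac{81}{83} \approx -0.9759$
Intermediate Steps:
$\frac{\left(-1\right) 400 - 5}{21 + 394} = \frac{-400 - 5}{415} = \left(-405\right) \frac{1}{415} = - \frac{81}{83}$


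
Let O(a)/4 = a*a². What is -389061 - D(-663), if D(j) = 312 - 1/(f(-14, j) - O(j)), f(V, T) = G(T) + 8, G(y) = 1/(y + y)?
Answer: -601880034041100909/1545767256695 ≈ -3.8937e+5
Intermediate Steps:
G(y) = 1/(2*y)
O(a) = 4*a³ (O(a) = 4*(a*a²) = 4*a³)
f(V, T) = 8 + 1/(2*T) (f(V, T) = 1/(2*T) + 8 = 8 + 1/(2*T))
D(j) = 312 - 1/(8 + 1/(2*j) - 4*j³) (D(j) = 312 - 1/((8 + 1/(2*j)) - 4*j³) = 312 - 1/(8 + 1/(2*j) - 4*j³))
-389061 - D(-663) = -389061 - 2*(-156 - 2495*(-663) + 1248*(-663)⁴)/(-1 - 16*(-663) + 8*(-663)⁴) = -389061 - 2*(-156 + 1654185 + 1248*193220905761)/(-1 + 10608 + 8*193220905761) = -389061 - 2*(-156 + 1654185 + 241139690389728)/(-1 + 10608 + 1545767246088) = -389061 - 2*241139692043757/1545767256695 = -389061 - 1*482279384087514/1545767256695 = -389061 - 482279384087514/1545767256695 = -601880034041100909/1545767256695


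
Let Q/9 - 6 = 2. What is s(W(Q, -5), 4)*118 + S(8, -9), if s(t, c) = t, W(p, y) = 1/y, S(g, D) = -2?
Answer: -128/5 ≈ -25.600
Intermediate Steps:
Q = 72 (Q = 54 + 9*2 = 54 + 18 = 72)
s(W(Q, -5), 4)*118 + S(8, -9) = 118/(-5) - 2 = -⅕*118 - 2 = -118/5 - 2 = -128/5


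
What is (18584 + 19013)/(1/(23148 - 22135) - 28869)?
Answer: -38085761/29244296 ≈ -1.3023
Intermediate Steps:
(18584 + 19013)/(1/(23148 - 22135) - 28869) = 37597/(1/1013 - 28869) = 37597/(-29244296/1013) = 37597*(-1013/29244296) = -38085761/29244296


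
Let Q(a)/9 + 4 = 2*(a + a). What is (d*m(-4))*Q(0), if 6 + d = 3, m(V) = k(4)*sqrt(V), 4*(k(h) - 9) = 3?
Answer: 2106*I ≈ 2106.0*I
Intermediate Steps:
k(h) = 39/4 (k(h) = 9 + (1/4)*3 = 9 + 3/4 = 39/4)
m(V) = 39*sqrt(V)/4
Q(a) = -36 + 36*a (Q(a) = -36 + 9*(2*(a + a)) = -36 + 9*(2*(2*a)) = -36 + 9*(4*a) = -36 + 36*a)
d = -3 (d = -6 + 3 = -3)
(d*m(-4))*Q(0) = (-117*sqrt(-4)/4)*(-36 + 36*0) = (-117*2*I/4)*(-36 + 0) = -117*I/2*(-36) = 2106*I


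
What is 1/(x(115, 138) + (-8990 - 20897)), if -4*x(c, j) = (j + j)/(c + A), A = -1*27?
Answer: -88/2630125 ≈ -3.3458e-5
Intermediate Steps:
A = -27
x(c, j) = -j/(2*(-27 + c)) (x(c, j) = -(j + j)/(4*(c - 27)) = -2*j/(4*(-27 + c)) = -j/(2*(-27 + c)))
1/(x(115, 138) + (-8990 - 20897)) = 1/(-1*138/(-54 + 2*115) + (-8990 - 20897)) = 1/(-1*138/(-54 + 230) - 29887) = 1/(-1*138/176 - 29887) = 1/(-1*138*1/176 - 29887) = 1/(-69/88 - 29887) = 1/(-2630125/88) = -88/2630125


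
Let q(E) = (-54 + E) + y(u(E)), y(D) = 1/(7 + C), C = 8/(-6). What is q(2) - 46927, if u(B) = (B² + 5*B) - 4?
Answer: -798640/17 ≈ -46979.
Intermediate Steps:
C = -4/3 (C = 8*(-⅙) = -4/3 ≈ -1.3333)
u(B) = -4 + B² + 5*B
y(D) = 3/17 (y(D) = 1/(7 - 4/3) = 1/(17/3) = 3/17)
q(E) = -915/17 + E (q(E) = (-54 + E) + 3/17 = -915/17 + E)
q(2) - 46927 = (-915/17 + 2) - 46927 = -881/17 - 46927 = -798640/17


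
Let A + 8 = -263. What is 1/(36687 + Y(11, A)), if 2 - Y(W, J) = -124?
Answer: 1/36813 ≈ 2.7164e-5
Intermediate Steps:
A = -271 (A = -8 - 263 = -271)
Y(W, J) = 126 (Y(W, J) = 2 - 1*(-124) = 2 + 124 = 126)
1/(36687 + Y(11, A)) = 1/(36687 + 126) = 1/36813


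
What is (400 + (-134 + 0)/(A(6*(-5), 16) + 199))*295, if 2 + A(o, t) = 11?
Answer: 12252235/104 ≈ 1.1781e+5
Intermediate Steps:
A(o, t) = 9 (A(o, t) = -2 + 11 = 9)
(400 + (-134 + 0)/(A(6*(-5), 16) + 199))*295 = (400 + (-134 + 0)/(9 + 199))*295 = (400 - 134/208)*295 = (400 - 134*1/208)*295 = (400 - 67/104)*295 = (41533/104)*295 = 12252235/104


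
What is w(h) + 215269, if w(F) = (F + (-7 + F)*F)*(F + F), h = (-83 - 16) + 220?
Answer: 3582699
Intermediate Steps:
h = 121 (h = -99 + 220 = 121)
w(F) = 2*F*(F + F*(-7 + F)) (w(F) = (F + F*(-7 + F))*(2*F) = 2*F*(F + F*(-7 + F)))
w(h) + 215269 = 2*121²*(-6 + 121) + 215269 = 2*14641*115 + 215269 = 3367430 + 215269 = 3582699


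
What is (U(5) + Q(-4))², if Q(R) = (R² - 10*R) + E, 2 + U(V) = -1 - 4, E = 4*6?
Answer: 5329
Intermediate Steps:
E = 24
U(V) = -7 (U(V) = -2 + (-1 - 4) = -2 - 5 = -7)
Q(R) = 24 + R² - 10*R (Q(R) = (R² - 10*R) + 24 = 24 + R² - 10*R)
(U(5) + Q(-4))² = (-7 + (24 + (-4)² - 10*(-4)))² = (-7 + (24 + 16 + 40))² = (-7 + 80)² = 73² = 5329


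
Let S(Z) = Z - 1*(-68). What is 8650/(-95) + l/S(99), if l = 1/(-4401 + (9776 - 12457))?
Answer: -2046060639/22471186 ≈ -91.053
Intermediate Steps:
l = -1/7082 (l = 1/(-4401 - 2681) = 1/(-7082) = -1/7082 ≈ -0.00014120)
S(Z) = 68 + Z (S(Z) = Z + 68 = 68 + Z)
8650/(-95) + l/S(99) = 8650/(-95) - 1/(7082*(68 + 99)) = 8650*(-1/95) - 1/7082/167 = -1730/19 - 1/7082*1/167 = -1730/19 - 1/1182694 = -2046060639/22471186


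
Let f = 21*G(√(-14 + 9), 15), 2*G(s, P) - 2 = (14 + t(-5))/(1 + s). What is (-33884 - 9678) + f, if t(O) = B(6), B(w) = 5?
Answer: (-43541*√5 + 86683*I/2)/(√5 - I) ≈ -43508.0 - 74.349*I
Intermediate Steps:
t(O) = 5
G(s, P) = 1 + 19/(2*(1 + s)) (G(s, P) = 1 + ((14 + 5)/(1 + s))/2 = 1 + (19/(1 + s))/2 = 1 + 19/(2*(1 + s)))
f = 21*(21/2 + I*√5)/(1 + I*√5) (f = 21*((21/2 + √(-14 + 9))/(1 + √(-14 + 9))) = 21*((21/2 + √(-5))/(1 + √(-5))) = 21*((21/2 + I*√5)/(1 + I*√5)) = 21*(21/2 + I*√5)/(1 + I*√5) ≈ 54.25 - 74.349*I)
(-33884 - 9678) + f = (-33884 - 9678) + (217/4 - 133*I*√5/4) = -43562 + (217/4 - 133*I*√5/4) = -174031/4 - 133*I*√5/4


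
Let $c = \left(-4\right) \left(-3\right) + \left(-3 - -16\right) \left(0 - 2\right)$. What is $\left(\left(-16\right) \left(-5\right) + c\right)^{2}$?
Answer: $4356$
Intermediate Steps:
$c = -14$ ($c = 12 + \left(-3 + 16\right) \left(-2\right) = 12 + 13 \left(-2\right) = 12 - 26 = -14$)
$\left(\left(-16\right) \left(-5\right) + c\right)^{2} = \left(\left(-16\right) \left(-5\right) - 14\right)^{2} = \left(80 - 14\right)^{2} = 66^{2} = 4356$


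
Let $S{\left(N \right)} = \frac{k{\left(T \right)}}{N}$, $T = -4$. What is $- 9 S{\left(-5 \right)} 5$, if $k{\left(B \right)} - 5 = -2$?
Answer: $27$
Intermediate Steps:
$k{\left(B \right)} = 3$ ($k{\left(B \right)} = 5 - 2 = 3$)
$S{\left(N \right)} = \frac{3}{N}$
$- 9 S{\left(-5 \right)} 5 = - 9 \frac{3}{-5} \cdot 5 = - 9 \cdot 3 \left(- \frac{1}{5}\right) 5 = \left(-9\right) \left(- \frac{3}{5}\right) 5 = \frac{27}{5} \cdot 5 = 27$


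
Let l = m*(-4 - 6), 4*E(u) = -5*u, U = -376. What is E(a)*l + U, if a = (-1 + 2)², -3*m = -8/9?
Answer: -10052/27 ≈ -372.30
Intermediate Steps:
m = 8/27 (m = -(-8)/(3*9) = -⅓*(-8/9) = 8/27 ≈ 0.29630)
a = 1 (a = 1² = 1)
E(u) = -5*u/4 (E(u) = (-5*u)/4 = -5*u/4)
l = -80/27 (l = 8*(-4 - 6)/27 = (8/27)*(-10) = -80/27 ≈ -2.9630)
E(a)*l + U = -5/4*1*(-80/27) - 376 = -5/4*(-80/27) - 376 = 100/27 - 376 = -10052/27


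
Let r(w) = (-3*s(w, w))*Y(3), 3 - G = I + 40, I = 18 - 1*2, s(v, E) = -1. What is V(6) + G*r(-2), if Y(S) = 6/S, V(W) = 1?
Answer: -317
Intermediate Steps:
I = 16 (I = 18 - 2 = 16)
G = -53 (G = 3 - (16 + 40) = 3 - 1*56 = 3 - 56 = -53)
r(w) = 6 (r(w) = (-3*(-1))*(6/3) = 3*(6*(⅓)) = 3*2 = 6)
V(6) + G*r(-2) = 1 - 53*6 = 1 - 318 = -317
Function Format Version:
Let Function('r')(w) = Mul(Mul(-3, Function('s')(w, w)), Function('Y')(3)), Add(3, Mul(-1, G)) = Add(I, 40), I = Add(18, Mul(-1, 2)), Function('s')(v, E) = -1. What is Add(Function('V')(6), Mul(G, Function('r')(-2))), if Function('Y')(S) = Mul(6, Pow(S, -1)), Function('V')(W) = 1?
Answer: -317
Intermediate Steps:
I = 16 (I = Add(18, -2) = 16)
G = -53 (G = Add(3, Mul(-1, Add(16, 40))) = Add(3, Mul(-1, 56)) = Add(3, -56) = -53)
Function('r')(w) = 6 (Function('r')(w) = Mul(Mul(-3, -1), Mul(6, Pow(3, -1))) = Mul(3, Mul(6, Rational(1, 3))) = Mul(3, 2) = 6)
Add(Function('V')(6), Mul(G, Function('r')(-2))) = Add(1, Mul(-53, 6)) = Add(1, -318) = -317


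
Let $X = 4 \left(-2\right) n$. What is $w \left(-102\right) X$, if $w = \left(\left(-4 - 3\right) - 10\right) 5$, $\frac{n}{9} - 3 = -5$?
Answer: $1248480$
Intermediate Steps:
$n = -18$ ($n = 27 + 9 \left(-5\right) = 27 - 45 = -18$)
$w = -85$ ($w = \left(-7 - 10\right) 5 = \left(-17\right) 5 = -85$)
$X = 144$ ($X = 4 \left(-2\right) \left(-18\right) = \left(-8\right) \left(-18\right) = 144$)
$w \left(-102\right) X = \left(-85\right) \left(-102\right) 144 = 8670 \cdot 144 = 1248480$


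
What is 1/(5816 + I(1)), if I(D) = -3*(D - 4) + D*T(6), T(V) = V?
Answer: 1/5831 ≈ 0.00017150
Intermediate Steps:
I(D) = 12 + 3*D (I(D) = -3*(D - 4) + D*6 = -3*(-4 + D) + 6*D = (12 - 3*D) + 6*D = 12 + 3*D)
1/(5816 + I(1)) = 1/(5816 + (12 + 3*1)) = 1/(5816 + (12 + 3)) = 1/(5816 + 15) = 1/5831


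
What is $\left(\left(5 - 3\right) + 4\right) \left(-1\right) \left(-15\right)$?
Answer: $90$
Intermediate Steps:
$\left(\left(5 - 3\right) + 4\right) \left(-1\right) \left(-15\right) = \left(2 + 4\right) \left(-1\right) \left(-15\right) = 6 \left(-1\right) \left(-15\right) = \left(-6\right) \left(-15\right) = 90$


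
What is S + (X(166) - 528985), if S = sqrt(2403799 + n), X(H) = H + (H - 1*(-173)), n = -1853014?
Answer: -528480 + sqrt(550785) ≈ -5.2774e+5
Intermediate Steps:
X(H) = 173 + 2*H (X(H) = H + (H + 173) = H + (173 + H) = 173 + 2*H)
S = sqrt(550785) (S = sqrt(2403799 - 1853014) = sqrt(550785) ≈ 742.15)
S + (X(166) - 528985) = sqrt(550785) + ((173 + 2*166) - 528985) = sqrt(550785) + ((173 + 332) - 528985) = sqrt(550785) + (505 - 528985) = sqrt(550785) - 528480 = -528480 + sqrt(550785)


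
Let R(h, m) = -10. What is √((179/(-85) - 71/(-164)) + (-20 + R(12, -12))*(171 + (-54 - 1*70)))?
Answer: I*√68580342685/6970 ≈ 37.572*I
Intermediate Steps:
√((179/(-85) - 71/(-164)) + (-20 + R(12, -12))*(171 + (-54 - 1*70))) = √((179/(-85) - 71/(-164)) + (-20 - 10)*(171 + (-54 - 1*70))) = √((179*(-1/85) - 71*(-1/164)) - 30*(171 + (-54 - 70))) = √((-179/85 + 71/164) - 30*(171 - 124)) = √(-23321/13940 - 30*47) = √(-23321/13940 - 1410) = √(-19678721/13940) = I*√68580342685/6970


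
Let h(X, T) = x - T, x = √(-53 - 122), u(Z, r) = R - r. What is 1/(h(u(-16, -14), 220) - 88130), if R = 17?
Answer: -3534/312228907 - I*√7/1561144535 ≈ -1.1319e-5 - 1.6948e-9*I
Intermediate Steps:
u(Z, r) = 17 - r
x = 5*I*√7 (x = √(-175) = 5*I*√7 ≈ 13.229*I)
h(X, T) = -T + 5*I*√7 (h(X, T) = 5*I*√7 - T = -T + 5*I*√7)
1/(h(u(-16, -14), 220) - 88130) = 1/((-1*220 + 5*I*√7) - 88130) = 1/((-220 + 5*I*√7) - 88130) = 1/(-88350 + 5*I*√7)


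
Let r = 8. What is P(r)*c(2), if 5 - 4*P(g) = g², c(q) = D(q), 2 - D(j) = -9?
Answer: -649/4 ≈ -162.25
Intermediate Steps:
D(j) = 11 (D(j) = 2 - 1*(-9) = 2 + 9 = 11)
c(q) = 11
P(g) = 5/4 - g²/4
P(r)*c(2) = (5/4 - ¼*8²)*11 = (5/4 - ¼*64)*11 = (5/4 - 16)*11 = -59/4*11 = -649/4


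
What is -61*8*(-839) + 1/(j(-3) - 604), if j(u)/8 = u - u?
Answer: 247296927/604 ≈ 4.0943e+5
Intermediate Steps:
j(u) = 0 (j(u) = 8*(u - u) = 8*0 = 0)
-61*8*(-839) + 1/(j(-3) - 604) = -61*8*(-839) + 1/(0 - 604) = -488*(-839) + 1/(-604) = 409432 - 1/604 = 247296927/604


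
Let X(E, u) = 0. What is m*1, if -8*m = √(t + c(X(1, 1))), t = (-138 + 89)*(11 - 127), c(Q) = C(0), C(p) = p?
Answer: -7*√29/4 ≈ -9.4240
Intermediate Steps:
c(Q) = 0
t = 5684 (t = -49*(-116) = 5684)
m = -7*√29/4 (m = -√(5684 + 0)/8 = -7*√29/4 ≈ -9.4240)
m*1 = -7*√29/4*1 = -7*√29/4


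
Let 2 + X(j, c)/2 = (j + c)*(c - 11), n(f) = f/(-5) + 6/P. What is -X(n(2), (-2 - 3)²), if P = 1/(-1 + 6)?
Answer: -7624/5 ≈ -1524.8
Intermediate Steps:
P = ⅕ (P = 1/5 = ⅕ ≈ 0.20000)
n(f) = 30 - f/5 (n(f) = f/(-5) + 6/(⅕) = f*(-⅕) + 6*5 = -f/5 + 30 = 30 - f/5)
X(j, c) = -4 + 2*(-11 + c)*(c + j) (X(j, c) = -4 + 2*((j + c)*(c - 11)) = -4 + 2*((c + j)*(-11 + c)) = -4 + 2*((-11 + c)*(c + j)) = -4 + 2*(-11 + c)*(c + j))
-X(n(2), (-2 - 3)²) = -(-4 - 22*(-2 - 3)² - 22*(30 - ⅕*2) + 2*((-2 - 3)²)² + 2*(-2 - 3)²*(30 - ⅕*2)) = -(-4 - 22*(-5)² - 22*(30 - ⅖) + 2*((-5)²)² + 2*(-5)²*(30 - ⅖)) = -(-4 - 22*25 - 22*148/5 + 2*25² + 2*25*(148/5)) = -(-4 - 550 - 3256/5 + 2*625 + 1480) = -(-4 - 550 - 3256/5 + 1250 + 1480) = -1*7624/5 = -7624/5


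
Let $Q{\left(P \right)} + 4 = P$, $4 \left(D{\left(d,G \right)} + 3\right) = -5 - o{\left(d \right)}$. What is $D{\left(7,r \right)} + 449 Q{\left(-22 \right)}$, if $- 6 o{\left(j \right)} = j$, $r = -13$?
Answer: $- \frac{280271}{24} \approx -11678.0$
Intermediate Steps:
$o{\left(j \right)} = - \frac{j}{6}$
$D{\left(d,G \right)} = - \frac{17}{4} + \frac{d}{24}$ ($D{\left(d,G \right)} = -3 + \frac{-5 - - \frac{d}{6}}{4} = -3 + \frac{-5 + \frac{d}{6}}{4} = -3 + \left(- \frac{5}{4} + \frac{d}{24}\right) = - \frac{17}{4} + \frac{d}{24}$)
$Q{\left(P \right)} = -4 + P$
$D{\left(7,r \right)} + 449 Q{\left(-22 \right)} = \left(- \frac{17}{4} + \frac{1}{24} \cdot 7\right) + 449 \left(-4 - 22\right) = \left(- \frac{17}{4} + \frac{7}{24}\right) + 449 \left(-26\right) = - \frac{95}{24} - 11674 = - \frac{280271}{24}$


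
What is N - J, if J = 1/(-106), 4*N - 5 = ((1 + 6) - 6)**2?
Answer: 80/53 ≈ 1.5094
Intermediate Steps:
N = 3/2 (N = 5/4 + ((1 + 6) - 6)**2/4 = 5/4 + (7 - 6)**2/4 = 5/4 + (1/4)*1**2 = 5/4 + (1/4)*1 = 5/4 + 1/4 = 3/2 ≈ 1.5000)
J = -1/106 ≈ -0.0094340
N - J = 3/2 - 1*(-1/106) = 3/2 + 1/106 = 80/53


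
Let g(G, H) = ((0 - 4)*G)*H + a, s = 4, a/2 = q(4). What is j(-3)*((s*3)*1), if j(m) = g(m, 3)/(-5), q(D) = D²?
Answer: -816/5 ≈ -163.20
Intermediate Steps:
a = 32 (a = 2*4² = 2*16 = 32)
g(G, H) = 32 - 4*G*H (g(G, H) = ((0 - 4)*G)*H + 32 = (-4*G)*H + 32 = -4*G*H + 32 = 32 - 4*G*H)
j(m) = -32/5 + 12*m/5 (j(m) = (32 - 4*m*3)/(-5) = (32 - 12*m)*(-⅕) = -32/5 + 12*m/5)
j(-3)*((s*3)*1) = (-32/5 + (12/5)*(-3))*((4*3)*1) = (-32/5 - 36/5)*(12*1) = -68/5*12 = -816/5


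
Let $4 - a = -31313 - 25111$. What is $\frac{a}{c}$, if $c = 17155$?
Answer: $\frac{56428}{17155} \approx 3.2893$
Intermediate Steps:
$a = 56428$ ($a = 4 - \left(-31313 - 25111\right) = 4 - -56424 = 4 + 56424 = 56428$)
$\frac{a}{c} = \frac{56428}{17155}$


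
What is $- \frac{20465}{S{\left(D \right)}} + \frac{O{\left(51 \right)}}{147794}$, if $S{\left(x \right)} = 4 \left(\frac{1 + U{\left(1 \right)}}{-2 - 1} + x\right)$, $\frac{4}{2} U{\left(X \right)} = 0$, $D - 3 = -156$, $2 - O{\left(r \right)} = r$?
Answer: $\frac{907372247}{27194096} \approx 33.367$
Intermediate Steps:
$O{\left(r \right)} = 2 - r$
$D = -153$ ($D = 3 - 156 = -153$)
$U{\left(X \right)} = 0$ ($U{\left(X \right)} = \frac{1}{2} \cdot 0 = 0$)
$S{\left(x \right)} = - \frac{4}{3} + 4 x$ ($S{\left(x \right)} = 4 \left(\frac{1 + 0}{-2 - 1} + x\right) = 4 \left(1 \frac{1}{-3} + x\right) = 4 \left(1 \left(- \frac{1}{3}\right) + x\right) = 4 \left(- \frac{1}{3} + x\right) = - \frac{4}{3} + 4 x$)
$- \frac{20465}{S{\left(D \right)}} + \frac{O{\left(51 \right)}}{147794} = - \frac{20465}{- \frac{4}{3} + 4 \left(-153\right)} + \frac{2 - 51}{147794} = - \frac{20465}{- \frac{4}{3} - 612} + \left(2 - 51\right) \frac{1}{147794} = - \frac{20465}{- \frac{1840}{3}} - \frac{49}{147794} = \left(-20465\right) \left(- \frac{3}{1840}\right) - \frac{49}{147794} = \frac{12279}{368} - \frac{49}{147794} = \frac{907372247}{27194096}$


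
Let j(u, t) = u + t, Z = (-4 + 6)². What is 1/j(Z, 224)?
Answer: 1/228 ≈ 0.0043860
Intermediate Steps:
Z = 4 (Z = 2² = 4)
j(u, t) = t + u
1/j(Z, 224) = 1/(224 + 4) = 1/228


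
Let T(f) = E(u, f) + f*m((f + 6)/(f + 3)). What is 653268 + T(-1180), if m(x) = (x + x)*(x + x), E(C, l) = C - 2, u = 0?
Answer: 898482871794/1385329 ≈ 6.4857e+5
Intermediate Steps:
E(C, l) = -2 + C
m(x) = 4*x² (m(x) = (2*x)*(2*x) = 4*x²)
T(f) = -2 + 4*f*(6 + f)²/(3 + f)² (T(f) = (-2 + 0) + f*(4*((f + 6)/(f + 3))²) = -2 + f*(4*((6 + f)/(3 + f))²) = -2 + f*(4*((6 + f)²/(3 + f)²)) = -2 + f*(4*(6 + f)²/(3 + f)²) = -2 + 4*f*(6 + f)²/(3 + f)²)
653268 + T(-1180) = 653268 + (-2 + 4*(-1180)*(6 - 1180)²/(3 - 1180)²) = 653268 + (-2 + 4*(-1180)*(-1174)²/(-1177)²) = 653268 + (-2 + 4*(-1180)*(1/1385329)*1378276) = 653268 + (-2 - 6505462720/1385329) = 653268 - 6508233378/1385329 = 898482871794/1385329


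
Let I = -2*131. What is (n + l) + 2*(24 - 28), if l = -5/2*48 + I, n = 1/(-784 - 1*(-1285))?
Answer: -195389/501 ≈ -390.00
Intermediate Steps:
I = -262
n = 1/501 (n = 1/(-784 + 1285) = 1/501 ≈ 0.0019960)
l = -382 (l = -5/2*48 - 262 = -120 - 262 = -382)
(n + l) + 2*(24 - 28) = (1/501 - 382) + 2*(24 - 28) = -191381/501 + 2*(-4) = -191381/501 - 8 = -195389/501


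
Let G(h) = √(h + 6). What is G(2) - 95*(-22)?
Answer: 2090 + 2*√2 ≈ 2092.8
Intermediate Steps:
G(h) = √(6 + h)
G(2) - 95*(-22) = √(6 + 2) - 95*(-22) = √8 + 2090 = 2*√2 + 2090 = 2090 + 2*√2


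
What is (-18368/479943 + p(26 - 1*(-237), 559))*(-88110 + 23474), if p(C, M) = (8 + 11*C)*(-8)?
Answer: 719950381353632/479943 ≈ 1.5001e+9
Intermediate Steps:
p(C, M) = -64 - 88*C
(-18368/479943 + p(26 - 1*(-237), 559))*(-88110 + 23474) = (-18368/479943 + (-64 - 88*(26 - 1*(-237))))*(-88110 + 23474) = (-18368*1/479943 + (-64 - 88*(26 + 237)))*(-64636) = (-18368/479943 + (-64 - 88*263))*(-64636) = (-18368/479943 + (-64 - 23144))*(-64636) = (-18368/479943 - 23208)*(-64636) = -11138535512/479943*(-64636) = 719950381353632/479943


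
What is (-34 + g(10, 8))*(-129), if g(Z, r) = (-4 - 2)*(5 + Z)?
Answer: 15996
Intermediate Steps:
g(Z, r) = -30 - 6*Z (g(Z, r) = -6*(5 + Z) = -30 - 6*Z)
(-34 + g(10, 8))*(-129) = (-34 + (-30 - 6*10))*(-129) = (-34 + (-30 - 60))*(-129) = (-34 - 90)*(-129) = -124*(-129) = 15996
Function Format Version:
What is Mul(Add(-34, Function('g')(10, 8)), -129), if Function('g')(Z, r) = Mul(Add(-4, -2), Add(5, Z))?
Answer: 15996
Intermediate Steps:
Function('g')(Z, r) = Add(-30, Mul(-6, Z)) (Function('g')(Z, r) = Mul(-6, Add(5, Z)) = Add(-30, Mul(-6, Z)))
Mul(Add(-34, Function('g')(10, 8)), -129) = Mul(Add(-34, Add(-30, Mul(-6, 10))), -129) = Mul(Add(-34, Add(-30, -60)), -129) = Mul(Add(-34, -90), -129) = Mul(-124, -129) = 15996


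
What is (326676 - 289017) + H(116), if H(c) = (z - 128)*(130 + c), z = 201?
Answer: 55617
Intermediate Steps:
H(c) = 9490 + 73*c (H(c) = (201 - 128)*(130 + c) = 73*(130 + c) = 9490 + 73*c)
(326676 - 289017) + H(116) = (326676 - 289017) + (9490 + 73*116) = 37659 + (9490 + 8468) = 37659 + 17958 = 55617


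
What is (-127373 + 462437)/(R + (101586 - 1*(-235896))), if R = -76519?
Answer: 335064/260963 ≈ 1.2840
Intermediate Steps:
(-127373 + 462437)/(R + (101586 - 1*(-235896))) = (-127373 + 462437)/(-76519 + (101586 - 1*(-235896))) = 335064/(-76519 + (101586 + 235896)) = 335064/(-76519 + 337482) = 335064/260963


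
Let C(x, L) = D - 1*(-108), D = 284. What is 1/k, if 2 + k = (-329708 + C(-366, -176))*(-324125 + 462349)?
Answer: -1/45519374786 ≈ -2.1969e-11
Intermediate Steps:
C(x, L) = 392 (C(x, L) = 284 - 1*(-108) = 284 + 108 = 392)
k = -45519374786 (k = -2 + (-329708 + 392)*(-324125 + 462349) = -2 - 329316*138224 = -2 - 45519374784 = -45519374786)
1/k = 1/(-45519374786) = -1/45519374786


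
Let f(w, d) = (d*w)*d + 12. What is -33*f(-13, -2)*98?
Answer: 129360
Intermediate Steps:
f(w, d) = 12 + w*d² (f(w, d) = w*d² + 12 = 12 + w*d²)
-33*f(-13, -2)*98 = -33*(12 - 13*(-2)²)*98 = -33*(12 - 13*4)*98 = -33*(12 - 52)*98 = -33*(-40)*98 = 1320*98 = 129360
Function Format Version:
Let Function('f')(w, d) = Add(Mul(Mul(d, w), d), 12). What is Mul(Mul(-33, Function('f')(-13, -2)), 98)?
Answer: 129360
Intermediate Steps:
Function('f')(w, d) = Add(12, Mul(w, Pow(d, 2))) (Function('f')(w, d) = Add(Mul(w, Pow(d, 2)), 12) = Add(12, Mul(w, Pow(d, 2))))
Mul(Mul(-33, Function('f')(-13, -2)), 98) = Mul(Mul(-33, Add(12, Mul(-13, Pow(-2, 2)))), 98) = Mul(Mul(-33, Add(12, Mul(-13, 4))), 98) = Mul(Mul(-33, Add(12, -52)), 98) = Mul(Mul(-33, -40), 98) = Mul(1320, 98) = 129360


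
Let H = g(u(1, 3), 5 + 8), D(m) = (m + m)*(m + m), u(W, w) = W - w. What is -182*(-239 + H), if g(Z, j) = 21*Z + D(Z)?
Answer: 48230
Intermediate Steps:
D(m) = 4*m² (D(m) = (2*m)*(2*m) = 4*m²)
g(Z, j) = 4*Z² + 21*Z (g(Z, j) = 21*Z + 4*Z² = 4*Z² + 21*Z)
H = -26 (H = (1 - 1*3)*(21 + 4*(1 - 1*3)) = (1 - 3)*(21 + 4*(1 - 3)) = -2*(21 + 4*(-2)) = -2*(21 - 8) = -2*13 = -26)
-182*(-239 + H) = -182*(-239 - 26) = -182*(-265) = 48230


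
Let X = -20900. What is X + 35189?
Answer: 14289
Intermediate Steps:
X + 35189 = -20900 + 35189 = 14289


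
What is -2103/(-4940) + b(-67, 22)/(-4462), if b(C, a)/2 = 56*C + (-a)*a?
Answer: 25617633/11021140 ≈ 2.3244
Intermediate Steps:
b(C, a) = -2*a² + 112*C (b(C, a) = 2*(56*C + (-a)*a) = 2*(56*C - a²) = 2*(-a² + 56*C) = -2*a² + 112*C)
-2103/(-4940) + b(-67, 22)/(-4462) = -2103/(-4940) + (-2*22² + 112*(-67))/(-4462) = -2103*(-1/4940) + (-2*484 - 7504)*(-1/4462) = 2103/4940 + (-968 - 7504)*(-1/4462) = 2103/4940 - 8472*(-1/4462) = 2103/4940 + 4236/2231 = 25617633/11021140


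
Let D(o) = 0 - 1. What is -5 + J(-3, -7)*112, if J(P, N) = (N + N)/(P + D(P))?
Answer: 387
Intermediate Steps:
D(o) = -1
J(P, N) = 2*N/(-1 + P) (J(P, N) = (N + N)/(P - 1) = (2*N)/(-1 + P) = 2*N/(-1 + P))
-5 + J(-3, -7)*112 = -5 + (2*(-7)/(-1 - 3))*112 = -5 + (2*(-7)/(-4))*112 = -5 + (2*(-7)*(-¼))*112 = -5 + (7/2)*112 = -5 + 392 = 387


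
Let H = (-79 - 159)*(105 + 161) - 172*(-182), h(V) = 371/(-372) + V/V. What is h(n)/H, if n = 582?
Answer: -1/11905488 ≈ -8.3995e-8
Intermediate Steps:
h(V) = 1/372 (h(V) = 371*(-1/372) + 1 = -371/372 + 1 = 1/372)
H = -32004 (H = -238*266 + 31304 = -63308 + 31304 = -32004)
h(n)/H = (1/372)/(-32004) = (1/372)*(-1/32004) = -1/11905488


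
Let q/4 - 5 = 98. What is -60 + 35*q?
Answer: 14360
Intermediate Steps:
q = 412 (q = 20 + 4*98 = 20 + 392 = 412)
-60 + 35*q = -60 + 35*412 = -60 + 14420 = 14360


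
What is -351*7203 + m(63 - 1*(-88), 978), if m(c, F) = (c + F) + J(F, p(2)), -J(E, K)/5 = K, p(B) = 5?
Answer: -2527149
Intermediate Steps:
J(E, K) = -5*K
m(c, F) = -25 + F + c (m(c, F) = (c + F) - 5*5 = (F + c) - 25 = -25 + F + c)
-351*7203 + m(63 - 1*(-88), 978) = -351*7203 + (-25 + 978 + (63 - 1*(-88))) = -2528253 + (-25 + 978 + (63 + 88)) = -2528253 + (-25 + 978 + 151) = -2528253 + 1104 = -2527149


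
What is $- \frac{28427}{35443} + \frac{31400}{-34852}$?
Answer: $- \frac{525912001}{308814859} \approx -1.703$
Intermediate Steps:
$- \frac{28427}{35443} + \frac{31400}{-34852} = \left(-28427\right) \frac{1}{35443} + 31400 \left(- \frac{1}{34852}\right) = - \frac{28427}{35443} - \frac{7850}{8713} = - \frac{525912001}{308814859}$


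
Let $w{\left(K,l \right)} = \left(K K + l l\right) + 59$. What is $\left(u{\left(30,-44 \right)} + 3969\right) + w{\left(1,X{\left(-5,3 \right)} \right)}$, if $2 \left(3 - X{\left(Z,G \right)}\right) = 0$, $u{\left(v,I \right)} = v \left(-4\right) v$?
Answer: $438$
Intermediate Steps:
$u{\left(v,I \right)} = - 4 v^{2}$ ($u{\left(v,I \right)} = - 4 v v = - 4 v^{2}$)
$X{\left(Z,G \right)} = 3$ ($X{\left(Z,G \right)} = 3 - 0 = 3 + 0 = 3$)
$w{\left(K,l \right)} = 59 + K^{2} + l^{2}$ ($w{\left(K,l \right)} = \left(K^{2} + l^{2}\right) + 59 = 59 + K^{2} + l^{2}$)
$\left(u{\left(30,-44 \right)} + 3969\right) + w{\left(1,X{\left(-5,3 \right)} \right)} = \left(- 4 \cdot 30^{2} + 3969\right) + \left(59 + 1^{2} + 3^{2}\right) = \left(\left(-4\right) 900 + 3969\right) + \left(59 + 1 + 9\right) = \left(-3600 + 3969\right) + 69 = 369 + 69 = 438$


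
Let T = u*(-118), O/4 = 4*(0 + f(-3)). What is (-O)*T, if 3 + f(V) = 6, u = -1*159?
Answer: -900576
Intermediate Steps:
u = -159
f(V) = 3 (f(V) = -3 + 6 = 3)
O = 48 (O = 4*(4*(0 + 3)) = 4*(4*3) = 4*12 = 48)
T = 18762 (T = -159*(-118) = 18762)
(-O)*T = -1*48*18762 = -48*18762 = -900576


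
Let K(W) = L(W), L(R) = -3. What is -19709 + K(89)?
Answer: -19712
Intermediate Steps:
K(W) = -3
-19709 + K(89) = -19709 - 3 = -19712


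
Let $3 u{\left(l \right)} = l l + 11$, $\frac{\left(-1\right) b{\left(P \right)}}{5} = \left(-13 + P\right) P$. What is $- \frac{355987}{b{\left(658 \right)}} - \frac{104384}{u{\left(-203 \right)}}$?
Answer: $- \frac{1203426699}{161983150} \approx -7.4293$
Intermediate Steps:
$b{\left(P \right)} = - 5 P \left(-13 + P\right)$ ($b{\left(P \right)} = - 5 \left(-13 + P\right) P = - 5 P \left(-13 + P\right)$)
$u{\left(l \right)} = \frac{11}{3} + \frac{l^{2}}{3}$ ($u{\left(l \right)} = \frac{l l + 11}{3} = \frac{l^{2} + 11}{3} = \frac{11 + l^{2}}{3} = \frac{11}{3} + \frac{l^{2}}{3}$)
$- \frac{355987}{b{\left(658 \right)}} - \frac{104384}{u{\left(-203 \right)}} = - \frac{355987}{5 \cdot 658 \left(13 - 658\right)} - \frac{104384}{\frac{11}{3} + \frac{\left(-203\right)^{2}}{3}} = - \frac{355987}{5 \cdot 658 \left(13 - 658\right)} - \frac{104384}{\frac{11}{3} + \frac{1}{3} \cdot 41209} = - \frac{355987}{5 \cdot 658 \left(-645\right)} - \frac{104384}{\frac{11}{3} + \frac{41209}{3}} = - \frac{355987}{-2122050} - \frac{104384}{13740} = \left(-355987\right) \left(- \frac{1}{2122050}\right) - \frac{26096}{3435} = \frac{355987}{2122050} - \frac{26096}{3435} = - \frac{1203426699}{161983150}$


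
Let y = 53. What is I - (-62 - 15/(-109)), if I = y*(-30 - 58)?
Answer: -501633/109 ≈ -4602.1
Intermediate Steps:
I = -4664 (I = 53*(-30 - 58) = 53*(-88) = -4664)
I - (-62 - 15/(-109)) = -4664 - (-62 - 15/(-109)) = -4664 - (-62 - 1/109*(-15)) = -4664 - (-62 + 15/109) = -4664 - 1*(-6743/109) = -4664 + 6743/109 = -501633/109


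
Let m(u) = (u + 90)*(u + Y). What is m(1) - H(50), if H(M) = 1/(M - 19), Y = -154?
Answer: -431614/31 ≈ -13923.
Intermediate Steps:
m(u) = (-154 + u)*(90 + u) (m(u) = (u + 90)*(u - 154) = (90 + u)*(-154 + u) = (-154 + u)*(90 + u))
H(M) = 1/(-19 + M)
m(1) - H(50) = (-13860 + 1² - 64*1) - 1/(-19 + 50) = (-13860 + 1 - 64) - 1/31 = -13923 - 1*1/31 = -13923 - 1/31 = -431614/31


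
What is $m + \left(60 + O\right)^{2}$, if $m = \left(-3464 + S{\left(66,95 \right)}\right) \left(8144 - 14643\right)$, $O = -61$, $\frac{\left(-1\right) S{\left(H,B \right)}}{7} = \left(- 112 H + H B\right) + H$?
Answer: $-25528071$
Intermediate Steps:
$S{\left(H,B \right)} = 777 H - 7 B H$ ($S{\left(H,B \right)} = - 7 \left(\left(- 112 H + H B\right) + H\right) = - 7 \left(\left(- 112 H + B H\right) + H\right) = - 7 \left(- 111 H + B H\right) = 777 H - 7 B H$)
$m = -25528072$ ($m = \left(-3464 + 7 \cdot 66 \left(111 - 95\right)\right) \left(8144 - 14643\right) = \left(-3464 + 7 \cdot 66 \left(111 - 95\right)\right) \left(-6499\right) = \left(-3464 + 7 \cdot 66 \cdot 16\right) \left(-6499\right) = \left(-3464 + 7392\right) \left(-6499\right) = 3928 \left(-6499\right) = -25528072$)
$m + \left(60 + O\right)^{2} = -25528072 + \left(60 - 61\right)^{2} = -25528072 + \left(-1\right)^{2} = -25528072 + 1 = -25528071$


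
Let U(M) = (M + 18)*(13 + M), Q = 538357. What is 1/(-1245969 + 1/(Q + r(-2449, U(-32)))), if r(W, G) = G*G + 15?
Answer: -609128/758954605031 ≈ -8.0259e-7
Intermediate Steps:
U(M) = (13 + M)*(18 + M) (U(M) = (18 + M)*(13 + M) = (13 + M)*(18 + M))
r(W, G) = 15 + G² (r(W, G) = G² + 15 = 15 + G²)
1/(-1245969 + 1/(Q + r(-2449, U(-32)))) = 1/(-1245969 + 1/(538357 + (15 + (234 + (-32)² + 31*(-32))²))) = 1/(-1245969 + 1/(538357 + (15 + (234 + 1024 - 992)²))) = 1/(-1245969 + 1/(538357 + (15 + 266²))) = 1/(-1245969 + 1/(538357 + (15 + 70756))) = 1/(-1245969 + 1/(538357 + 70771)) = 1/(-1245969 + 1/609128) = 1/(-758954605031/609128) = -609128/758954605031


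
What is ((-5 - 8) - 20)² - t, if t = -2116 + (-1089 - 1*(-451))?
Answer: 3843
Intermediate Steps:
t = -2754 (t = -2116 + (-1089 + 451) = -2116 - 638 = -2754)
((-5 - 8) - 20)² - t = ((-5 - 8) - 20)² - 1*(-2754) = (-13 - 20)² + 2754 = (-33)² + 2754 = 1089 + 2754 = 3843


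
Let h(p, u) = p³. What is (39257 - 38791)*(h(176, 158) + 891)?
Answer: 2540942822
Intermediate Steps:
(39257 - 38791)*(h(176, 158) + 891) = (39257 - 38791)*(176³ + 891) = 466*(5451776 + 891) = 466*5452667 = 2540942822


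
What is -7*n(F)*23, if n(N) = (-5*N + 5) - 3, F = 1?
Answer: 483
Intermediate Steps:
n(N) = 2 - 5*N (n(N) = (5 - 5*N) - 3 = 2 - 5*N)
-7*n(F)*23 = -7*(2 - 5*1)*23 = -7*(2 - 5)*23 = -7*(-3)*23 = 21*23 = 483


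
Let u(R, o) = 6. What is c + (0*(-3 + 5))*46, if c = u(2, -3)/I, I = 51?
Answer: 2/17 ≈ 0.11765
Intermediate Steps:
c = 2/17 (c = 6/51 = 6*(1/51) = 2/17 ≈ 0.11765)
c + (0*(-3 + 5))*46 = 2/17 + (0*(-3 + 5))*46 = 2/17 + (0*2)*46 = 2/17 + 0*46 = 2/17 + 0 = 2/17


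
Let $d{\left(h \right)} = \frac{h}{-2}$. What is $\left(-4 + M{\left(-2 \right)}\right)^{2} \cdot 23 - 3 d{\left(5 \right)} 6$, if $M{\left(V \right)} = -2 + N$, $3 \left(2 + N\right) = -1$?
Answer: $71875$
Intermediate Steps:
$N = - \frac{7}{3}$ ($N = -2 + \frac{1}{3} \left(-1\right) = -2 - \frac{1}{3} = - \frac{7}{3} \approx -2.3333$)
$d{\left(h \right)} = - \frac{h}{2}$ ($d{\left(h \right)} = h \left(- \frac{1}{2}\right) = - \frac{h}{2}$)
$M{\left(V \right)} = - \frac{13}{3}$ ($M{\left(V \right)} = -2 - \frac{7}{3} = - \frac{13}{3}$)
$\left(-4 + M{\left(-2 \right)}\right)^{2} \cdot 23 - 3 d{\left(5 \right)} 6 = \left(-4 - \frac{13}{3}\right)^{2} \cdot 23 - 3 \left(\left(- \frac{1}{2}\right) 5\right) 6 = \left(- \frac{25}{3}\right)^{2} \cdot 23 \left(-3\right) \left(- \frac{5}{2}\right) 6 = \frac{625}{9} \cdot 23 \cdot \frac{15}{2} \cdot 6 = \frac{14375}{9} \cdot 45 = 71875$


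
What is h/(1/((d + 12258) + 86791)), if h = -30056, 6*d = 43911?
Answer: -3196981580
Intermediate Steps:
d = 14637/2 (d = (1/6)*43911 = 14637/2 ≈ 7318.5)
h/(1/((d + 12258) + 86791)) = -30056/(1/((14637/2 + 12258) + 86791)) = -30056/(1/(39153/2 + 86791)) = -30056/(1/(212735/2)) = -30056/2/212735 = -30056*212735/2 = -3196981580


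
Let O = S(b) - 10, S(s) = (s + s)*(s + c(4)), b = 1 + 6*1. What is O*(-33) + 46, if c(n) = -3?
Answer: -1472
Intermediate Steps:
b = 7 (b = 1 + 6 = 7)
S(s) = 2*s*(-3 + s) (S(s) = (s + s)*(s - 3) = (2*s)*(-3 + s) = 2*s*(-3 + s))
O = 46 (O = 2*7*(-3 + 7) - 10 = 2*7*4 - 10 = 56 - 10 = 46)
O*(-33) + 46 = 46*(-33) + 46 = -1518 + 46 = -1472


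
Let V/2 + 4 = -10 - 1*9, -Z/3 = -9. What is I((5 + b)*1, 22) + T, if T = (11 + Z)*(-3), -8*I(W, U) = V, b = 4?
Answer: -433/4 ≈ -108.25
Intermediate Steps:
Z = 27 (Z = -3*(-9) = 27)
V = -46 (V = -8 + 2*(-10 - 1*9) = -8 + 2*(-10 - 9) = -8 + 2*(-19) = -8 - 38 = -46)
I(W, U) = 23/4 (I(W, U) = -⅛*(-46) = 23/4)
T = -114 (T = (11 + 27)*(-3) = 38*(-3) = -114)
I((5 + b)*1, 22) + T = 23/4 - 114 = -433/4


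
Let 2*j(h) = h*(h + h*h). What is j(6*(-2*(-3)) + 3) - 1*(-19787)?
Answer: 50207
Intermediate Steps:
j(h) = h*(h + h²)/2 (j(h) = (h*(h + h*h))/2 = (h*(h + h²))/2 = h*(h + h²)/2)
j(6*(-2*(-3)) + 3) - 1*(-19787) = (6*(-2*(-3)) + 3)²*(1 + (6*(-2*(-3)) + 3))/2 - 1*(-19787) = (6*6 + 3)²*(1 + (6*6 + 3))/2 + 19787 = (36 + 3)²*(1 + (36 + 3))/2 + 19787 = (½)*39²*(1 + 39) + 19787 = (½)*1521*40 + 19787 = 30420 + 19787 = 50207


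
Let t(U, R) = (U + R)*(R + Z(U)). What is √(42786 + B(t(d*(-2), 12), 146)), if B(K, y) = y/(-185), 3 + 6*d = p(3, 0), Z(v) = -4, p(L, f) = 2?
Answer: 112*√116735/185 ≈ 206.85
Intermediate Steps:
d = -⅙ (d = -½ + (⅙)*2 = -½ + ⅓ = -⅙ ≈ -0.16667)
t(U, R) = (-4 + R)*(R + U) (t(U, R) = (U + R)*(R - 4) = (R + U)*(-4 + R) = (-4 + R)*(R + U))
B(K, y) = -y/185 (B(K, y) = y*(-1/185) = -y/185)
√(42786 + B(t(d*(-2), 12), 146)) = √(42786 - 1/185*146) = √(42786 - 146/185) = √(7915264/185) = 112*√116735/185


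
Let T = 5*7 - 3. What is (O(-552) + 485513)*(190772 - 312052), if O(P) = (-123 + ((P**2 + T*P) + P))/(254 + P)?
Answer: -8756204305760/149 ≈ -5.8766e+10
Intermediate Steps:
T = 32 (T = 35 - 3 = 32)
O(P) = (-123 + P**2 + 33*P)/(254 + P) (O(P) = (-123 + ((P**2 + 32*P) + P))/(254 + P) = (-123 + (P**2 + 33*P))/(254 + P) = (-123 + P**2 + 33*P)/(254 + P))
(O(-552) + 485513)*(190772 - 312052) = ((-123 + (-552)**2 + 33*(-552))/(254 - 552) + 485513)*(190772 - 312052) = ((-123 + 304704 - 18216)/(-298) + 485513)*(-121280) = (-1/298*286365 + 485513)*(-121280) = (-286365/298 + 485513)*(-121280) = (144396509/298)*(-121280) = -8756204305760/149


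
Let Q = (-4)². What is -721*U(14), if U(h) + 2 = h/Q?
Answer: 6489/8 ≈ 811.13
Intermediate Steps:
Q = 16
U(h) = -2 + h/16
-721*U(14) = -721*(-2 + (1/16)*14) = -721*(-2 + 7/8) = -721*(-9/8) = 6489/8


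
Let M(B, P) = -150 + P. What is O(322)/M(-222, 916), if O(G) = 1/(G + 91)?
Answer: 1/316358 ≈ 3.1610e-6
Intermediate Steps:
O(G) = 1/(91 + G)
O(322)/M(-222, 916) = 1/((91 + 322)*(-150 + 916)) = 1/(413*766) = (1/413)*(1/766) = 1/316358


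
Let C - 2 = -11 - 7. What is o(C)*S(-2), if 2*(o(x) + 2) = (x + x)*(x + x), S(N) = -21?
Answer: -10710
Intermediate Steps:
C = -16 (C = 2 + (-11 - 7) = 2 - 18 = -16)
o(x) = -2 + 2*x² (o(x) = -2 + ((x + x)*(x + x))/2 = -2 + ((2*x)*(2*x))/2 = -2 + (4*x²)/2 = -2 + 2*x²)
o(C)*S(-2) = (-2 + 2*(-16)²)*(-21) = (-2 + 2*256)*(-21) = (-2 + 512)*(-21) = 510*(-21) = -10710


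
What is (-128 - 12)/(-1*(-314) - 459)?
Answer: 28/29 ≈ 0.96552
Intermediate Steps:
(-128 - 12)/(-1*(-314) - 459) = -140/(314 - 459) = -140/(-145) = -140*(-1/145) = 28/29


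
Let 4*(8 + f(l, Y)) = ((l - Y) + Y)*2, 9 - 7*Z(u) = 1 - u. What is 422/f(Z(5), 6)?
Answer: -5908/99 ≈ -59.677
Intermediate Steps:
Z(u) = 8/7 + u/7 (Z(u) = 9/7 - (1 - u)/7 = 9/7 + (-1/7 + u/7) = 8/7 + u/7)
f(l, Y) = -8 + l/2 (f(l, Y) = -8 + (((l - Y) + Y)*2)/4 = -8 + (l*2)/4 = -8 + (2*l)/4 = -8 + l/2)
422/f(Z(5), 6) = 422/(-8 + (8/7 + (1/7)*5)/2) = 422/(-8 + (8/7 + 5/7)/2) = 422/(-8 + (1/2)*(13/7)) = 422/(-8 + 13/14) = 422/(-99/14) = 422*(-14/99) = -5908/99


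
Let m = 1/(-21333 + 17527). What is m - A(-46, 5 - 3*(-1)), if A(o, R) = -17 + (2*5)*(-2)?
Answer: 140821/3806 ≈ 37.000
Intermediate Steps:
m = -1/3806 (m = 1/(-3806) = -1/3806 ≈ -0.00026274)
A(o, R) = -37 (A(o, R) = -17 + 10*(-2) = -17 - 20 = -37)
m - A(-46, 5 - 3*(-1)) = -1/3806 - 1*(-37) = -1/3806 + 37 = 140821/3806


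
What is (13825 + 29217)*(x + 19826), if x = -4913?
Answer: 641885346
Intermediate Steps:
(13825 + 29217)*(x + 19826) = (13825 + 29217)*(-4913 + 19826) = 43042*14913 = 641885346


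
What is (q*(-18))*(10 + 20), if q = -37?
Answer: 19980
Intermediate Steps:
(q*(-18))*(10 + 20) = (-37*(-18))*(10 + 20) = 666*30 = 19980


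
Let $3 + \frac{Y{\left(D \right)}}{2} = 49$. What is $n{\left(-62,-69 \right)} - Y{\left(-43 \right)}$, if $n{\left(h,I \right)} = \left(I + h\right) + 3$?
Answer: $-220$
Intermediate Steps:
$Y{\left(D \right)} = 92$ ($Y{\left(D \right)} = -6 + 2 \cdot 49 = -6 + 98 = 92$)
$n{\left(h,I \right)} = 3 + I + h$
$n{\left(-62,-69 \right)} - Y{\left(-43 \right)} = \left(3 - 69 - 62\right) - 92 = -128 - 92 = -220$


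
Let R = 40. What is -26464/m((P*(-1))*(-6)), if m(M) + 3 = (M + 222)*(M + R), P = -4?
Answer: -26464/3165 ≈ -8.3615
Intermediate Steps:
m(M) = -3 + (40 + M)*(222 + M) (m(M) = -3 + (M + 222)*(M + 40) = -3 + (222 + M)*(40 + M) = -3 + (40 + M)*(222 + M))
-26464/m((P*(-1))*(-6)) = -26464/(8877 + (-4*(-1)*(-6))² + 262*(-4*(-1)*(-6))) = -26464/(8877 + (4*(-6))² + 262*(4*(-6))) = -26464/(8877 + (-24)² + 262*(-24)) = -26464/(8877 + 576 - 6288) = -26464/3165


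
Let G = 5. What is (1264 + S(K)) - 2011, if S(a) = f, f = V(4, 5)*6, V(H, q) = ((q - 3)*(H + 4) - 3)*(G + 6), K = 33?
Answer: 111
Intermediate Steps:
V(H, q) = -33 + 11*(-3 + q)*(4 + H) (V(H, q) = ((q - 3)*(H + 4) - 3)*(5 + 6) = ((-3 + q)*(4 + H) - 3)*11 = (-3 + (-3 + q)*(4 + H))*11 = -33 + 11*(-3 + q)*(4 + H))
f = 858 (f = (-165 - 33*4 + 44*5 + 11*4*5)*6 = (-165 - 132 + 220 + 220)*6 = 143*6 = 858)
S(a) = 858
(1264 + S(K)) - 2011 = (1264 + 858) - 2011 = 2122 - 2011 = 111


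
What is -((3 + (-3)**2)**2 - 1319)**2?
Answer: -1380625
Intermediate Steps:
-((3 + (-3)**2)**2 - 1319)**2 = -((3 + 9)**2 - 1319)**2 = -(12**2 - 1319)**2 = -(144 - 1319)**2 = -1*(-1175)**2 = -1*1380625 = -1380625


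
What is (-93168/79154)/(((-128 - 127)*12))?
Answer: 1294/3364045 ≈ 0.00038466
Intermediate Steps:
(-93168/79154)/(((-128 - 127)*12)) = (-93168*1/79154)/((-255*12)) = -46584/39577/(-3060) = -46584/39577*(-1/3060) = 1294/3364045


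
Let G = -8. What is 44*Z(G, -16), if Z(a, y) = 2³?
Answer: 352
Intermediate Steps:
Z(a, y) = 8
44*Z(G, -16) = 44*8 = 352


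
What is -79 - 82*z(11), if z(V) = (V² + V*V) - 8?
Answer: -19267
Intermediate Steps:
z(V) = -8 + 2*V² (z(V) = (V² + V²) - 8 = 2*V² - 8 = -8 + 2*V²)
-79 - 82*z(11) = -79 - 82*(-8 + 2*11²) = -79 - 82*(-8 + 2*121) = -79 - 82*(-8 + 242) = -79 - 82*234 = -79 - 19188 = -19267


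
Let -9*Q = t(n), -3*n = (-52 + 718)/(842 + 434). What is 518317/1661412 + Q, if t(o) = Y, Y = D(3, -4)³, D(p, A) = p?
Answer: -4465919/1661412 ≈ -2.6880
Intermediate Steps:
n = -111/638 (n = -(-52 + 718)/(3*(842 + 434)) = -222/1276 = -⅓*333/638 = -111/638 ≈ -0.17398)
Y = 27 (Y = 3³ = 27)
t(o) = 27
Q = -3 (Q = -⅑*27 = -3)
518317/1661412 + Q = 518317/1661412 - 3 = -4465919/1661412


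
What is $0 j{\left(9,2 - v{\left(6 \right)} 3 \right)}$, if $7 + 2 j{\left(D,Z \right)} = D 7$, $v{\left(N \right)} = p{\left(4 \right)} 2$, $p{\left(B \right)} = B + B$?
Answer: $0$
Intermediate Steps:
$p{\left(B \right)} = 2 B$
$v{\left(N \right)} = 16$ ($v{\left(N \right)} = 2 \cdot 4 \cdot 2 = 8 \cdot 2 = 16$)
$j{\left(D,Z \right)} = - \frac{7}{2} + \frac{7 D}{2}$ ($j{\left(D,Z \right)} = - \frac{7}{2} + \frac{D 7}{2} = - \frac{7}{2} + \frac{7 D}{2}$)
$0 j{\left(9,2 - v{\left(6 \right)} 3 \right)} = 0 \left(- \frac{7}{2} + \frac{7}{2} \cdot 9\right) = 0 \left(- \frac{7}{2} + \frac{63}{2}\right) = 0 \cdot 28 = 0$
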